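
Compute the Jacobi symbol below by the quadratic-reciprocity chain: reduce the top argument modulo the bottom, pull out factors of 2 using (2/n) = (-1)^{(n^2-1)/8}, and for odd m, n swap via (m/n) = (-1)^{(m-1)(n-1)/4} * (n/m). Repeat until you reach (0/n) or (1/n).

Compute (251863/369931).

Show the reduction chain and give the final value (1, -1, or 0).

reciprocity: (251863/369931) = -1·(369931/251863) since 251863 mod 4 = 3, 369931 mod 4 = 3; sign now -1
(369931/251863) = (118068/251863)   [reduce mod 251863]
118068 = 2^2·29517; (2/251863) = +1 since 251863 mod 8 = 7, so (118068/251863) = (+1)^2·(29517/251863); sign now -1
reciprocity: (29517/251863) = +1·(251863/29517) since 29517 mod 4 = 1, 251863 mod 4 = 3; sign now -1
(251863/29517) = (15727/29517)   [reduce mod 29517]
reciprocity: (15727/29517) = +1·(29517/15727) since 15727 mod 4 = 3, 29517 mod 4 = 1; sign now -1
(29517/15727) = (13790/15727)   [reduce mod 15727]
13790 = 2^1·6895; (2/15727) = +1 since 15727 mod 8 = 7, so (13790/15727) = (+1)^1·(6895/15727); sign now -1
reciprocity: (6895/15727) = -1·(15727/6895) since 6895 mod 4 = 3, 15727 mod 4 = 3; sign now +1
(15727/6895) = (1937/6895)   [reduce mod 6895]
reciprocity: (1937/6895) = +1·(6895/1937) since 1937 mod 4 = 1, 6895 mod 4 = 3; sign now +1
(6895/1937) = (1084/1937)   [reduce mod 1937]
1084 = 2^2·271; (2/1937) = +1 since 1937 mod 8 = 1, so (1084/1937) = (+1)^2·(271/1937); sign now +1
reciprocity: (271/1937) = +1·(1937/271) since 271 mod 4 = 3, 1937 mod 4 = 1; sign now +1
(1937/271) = (40/271)   [reduce mod 271]
40 = 2^3·5; (2/271) = +1 since 271 mod 8 = 7, so (40/271) = (+1)^3·(5/271); sign now +1
reciprocity: (5/271) = +1·(271/5) since 5 mod 4 = 1, 271 mod 4 = 3; sign now +1
(271/5) = (1/5)   [reduce mod 5]
(1/5) = 1; final value = sign = +1

1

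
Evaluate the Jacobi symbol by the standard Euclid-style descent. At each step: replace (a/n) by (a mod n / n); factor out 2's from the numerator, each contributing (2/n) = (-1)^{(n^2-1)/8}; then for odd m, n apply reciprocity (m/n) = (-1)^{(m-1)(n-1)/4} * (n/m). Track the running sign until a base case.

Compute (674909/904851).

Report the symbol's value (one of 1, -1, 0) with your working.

1

reciprocity: (674909/904851) = +1·(904851/674909) since 674909 mod 4 = 1, 904851 mod 4 = 3; sign now +1
(904851/674909) = (229942/674909)   [reduce mod 674909]
229942 = 2^1·114971; (2/674909) = -1 since 674909 mod 8 = 5, so (229942/674909) = (-1)^1·(114971/674909); sign now -1
reciprocity: (114971/674909) = +1·(674909/114971) since 114971 mod 4 = 3, 674909 mod 4 = 1; sign now -1
(674909/114971) = (100054/114971)   [reduce mod 114971]
100054 = 2^1·50027; (2/114971) = -1 since 114971 mod 8 = 3, so (100054/114971) = (-1)^1·(50027/114971); sign now +1
reciprocity: (50027/114971) = -1·(114971/50027) since 50027 mod 4 = 3, 114971 mod 4 = 3; sign now -1
(114971/50027) = (14917/50027)   [reduce mod 50027]
reciprocity: (14917/50027) = +1·(50027/14917) since 14917 mod 4 = 1, 50027 mod 4 = 3; sign now -1
(50027/14917) = (5276/14917)   [reduce mod 14917]
5276 = 2^2·1319; (2/14917) = -1 since 14917 mod 8 = 5, so (5276/14917) = (-1)^2·(1319/14917); sign now -1
reciprocity: (1319/14917) = +1·(14917/1319) since 1319 mod 4 = 3, 14917 mod 4 = 1; sign now -1
(14917/1319) = (408/1319)   [reduce mod 1319]
408 = 2^3·51; (2/1319) = +1 since 1319 mod 8 = 7, so (408/1319) = (+1)^3·(51/1319); sign now -1
reciprocity: (51/1319) = -1·(1319/51) since 51 mod 4 = 3, 1319 mod 4 = 3; sign now +1
(1319/51) = (44/51)   [reduce mod 51]
44 = 2^2·11; (2/51) = -1 since 51 mod 8 = 3, so (44/51) = (-1)^2·(11/51); sign now +1
reciprocity: (11/51) = -1·(51/11) since 11 mod 4 = 3, 51 mod 4 = 3; sign now -1
(51/11) = (7/11)   [reduce mod 11]
reciprocity: (7/11) = -1·(11/7) since 7 mod 4 = 3, 11 mod 4 = 3; sign now +1
(11/7) = (4/7)   [reduce mod 7]
4 = 2^2·1; (2/7) = +1 since 7 mod 8 = 7, so (4/7) = (+1)^2·(1/7); sign now +1
(1/7) = 1; final value = sign = +1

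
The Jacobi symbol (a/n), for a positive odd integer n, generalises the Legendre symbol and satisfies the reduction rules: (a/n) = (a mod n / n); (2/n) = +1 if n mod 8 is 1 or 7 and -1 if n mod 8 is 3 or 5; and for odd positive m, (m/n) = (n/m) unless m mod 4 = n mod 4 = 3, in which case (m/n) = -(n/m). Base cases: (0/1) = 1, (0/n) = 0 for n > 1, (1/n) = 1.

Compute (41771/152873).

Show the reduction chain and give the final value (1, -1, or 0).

1

flip (41771/152873) -> (152873/41771): both odd, 41771 mod 4 = 3, 152873 mod 4 = 1, so the flip contributes +1; sign now +1
(152873/41771): 152873 mod 41771 = 27560, so (152873/41771) = (27560/41771)
factor out 2^3: 27560 = 2^3·3445; with 41771 mod 8 = 3, (2/41771) = -1; sign now -1; continue with (3445/41771)
flip (3445/41771) -> (41771/3445): both odd, 3445 mod 4 = 1, 41771 mod 4 = 3, so the flip contributes +1; sign now -1
(41771/3445): 41771 mod 3445 = 431, so (41771/3445) = (431/3445)
flip (431/3445) -> (3445/431): both odd, 431 mod 4 = 3, 3445 mod 4 = 1, so the flip contributes +1; sign now -1
(3445/431): 3445 mod 431 = 428, so (3445/431) = (428/431)
factor out 2^2: 428 = 2^2·107; with 431 mod 8 = 7, (2/431) = +1; sign now -1; continue with (107/431)
flip (107/431) -> (431/107): both odd, 107 mod 4 = 3, 431 mod 4 = 3, so the flip contributes -1; sign now +1
(431/107): 431 mod 107 = 3, so (431/107) = (3/107)
flip (3/107) -> (107/3): both odd, 3 mod 4 = 3, 107 mod 4 = 3, so the flip contributes -1; sign now -1
(107/3): 107 mod 3 = 2, so (107/3) = (2/3)
factor out 2^1: 2 = 2^1·1; with 3 mod 8 = 3, (2/3) = -1; sign now +1; continue with (1/3)
reached (1/3) = 1, so the symbol is +1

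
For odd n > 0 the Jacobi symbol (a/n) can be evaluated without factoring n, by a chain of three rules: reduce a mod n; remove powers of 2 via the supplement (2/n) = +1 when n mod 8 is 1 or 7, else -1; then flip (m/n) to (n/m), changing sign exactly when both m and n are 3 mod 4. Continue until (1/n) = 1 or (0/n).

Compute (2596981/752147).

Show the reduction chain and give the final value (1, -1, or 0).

(2596981/752147) = (340540/752147)   [reduce mod 752147]
340540 = 2^2·85135; (2/752147) = -1 since 752147 mod 8 = 3, so (340540/752147) = (-1)^2·(85135/752147); sign now +1
reciprocity: (85135/752147) = -1·(752147/85135) since 85135 mod 4 = 3, 752147 mod 4 = 3; sign now -1
(752147/85135) = (71067/85135)   [reduce mod 85135]
reciprocity: (71067/85135) = -1·(85135/71067) since 71067 mod 4 = 3, 85135 mod 4 = 3; sign now +1
(85135/71067) = (14068/71067)   [reduce mod 71067]
14068 = 2^2·3517; (2/71067) = -1 since 71067 mod 8 = 3, so (14068/71067) = (-1)^2·(3517/71067); sign now +1
reciprocity: (3517/71067) = +1·(71067/3517) since 3517 mod 4 = 1, 71067 mod 4 = 3; sign now +1
(71067/3517) = (727/3517)   [reduce mod 3517]
reciprocity: (727/3517) = +1·(3517/727) since 727 mod 4 = 3, 3517 mod 4 = 1; sign now +1
(3517/727) = (609/727)   [reduce mod 727]
reciprocity: (609/727) = +1·(727/609) since 609 mod 4 = 1, 727 mod 4 = 3; sign now +1
(727/609) = (118/609)   [reduce mod 609]
118 = 2^1·59; (2/609) = +1 since 609 mod 8 = 1, so (118/609) = (+1)^1·(59/609); sign now +1
reciprocity: (59/609) = +1·(609/59) since 59 mod 4 = 3, 609 mod 4 = 1; sign now +1
(609/59) = (19/59)   [reduce mod 59]
reciprocity: (19/59) = -1·(59/19) since 19 mod 4 = 3, 59 mod 4 = 3; sign now -1
(59/19) = (2/19)   [reduce mod 19]
2 = 2^1·1; (2/19) = -1 since 19 mod 8 = 3, so (2/19) = (-1)^1·(1/19); sign now +1
(1/19) = 1; final value = sign = +1

1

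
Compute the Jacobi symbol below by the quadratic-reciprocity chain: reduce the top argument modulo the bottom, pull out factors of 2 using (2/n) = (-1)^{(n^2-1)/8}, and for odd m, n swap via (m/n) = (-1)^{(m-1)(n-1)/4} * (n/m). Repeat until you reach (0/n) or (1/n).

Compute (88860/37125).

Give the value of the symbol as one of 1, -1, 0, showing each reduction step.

(88860/37125): 88860 mod 37125 = 14610, so (88860/37125) = (14610/37125)
factor out 2^1: 14610 = 2^1·7305; with 37125 mod 8 = 5, (2/37125) = -1; sign now -1; continue with (7305/37125)
flip (7305/37125) -> (37125/7305): both odd, 7305 mod 4 = 1, 37125 mod 4 = 1, so the flip contributes +1; sign now -1
(37125/7305): 37125 mod 7305 = 600, so (37125/7305) = (600/7305)
factor out 2^3: 600 = 2^3·75; with 7305 mod 8 = 1, (2/7305) = +1; sign now -1; continue with (75/7305)
flip (75/7305) -> (7305/75): both odd, 75 mod 4 = 3, 7305 mod 4 = 1, so the flip contributes +1; sign now -1
(7305/75): 7305 mod 75 = 30, so (7305/75) = (30/75)
factor out 2^1: 30 = 2^1·15; with 75 mod 8 = 3, (2/75) = -1; sign now +1; continue with (15/75)
flip (15/75) -> (75/15): both odd, 15 mod 4 = 3, 75 mod 4 = 3, so the flip contributes -1; sign now -1
(75/15): 75 mod 15 = 0, so (75/15) = (0/15)
reached (0/15); gcd(a, n) > 1, so (0/15) = 0 and the symbol is 0

0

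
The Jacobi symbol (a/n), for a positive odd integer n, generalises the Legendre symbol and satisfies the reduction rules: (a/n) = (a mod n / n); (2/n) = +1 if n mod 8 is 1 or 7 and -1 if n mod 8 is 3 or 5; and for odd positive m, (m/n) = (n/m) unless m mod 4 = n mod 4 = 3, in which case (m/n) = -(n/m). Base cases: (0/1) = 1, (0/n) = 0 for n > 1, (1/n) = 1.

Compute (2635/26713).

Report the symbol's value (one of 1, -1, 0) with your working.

flip (2635/26713) -> (26713/2635): both odd, 2635 mod 4 = 3, 26713 mod 4 = 1, so the flip contributes +1; sign now +1
(26713/2635): 26713 mod 2635 = 363, so (26713/2635) = (363/2635)
flip (363/2635) -> (2635/363): both odd, 363 mod 4 = 3, 2635 mod 4 = 3, so the flip contributes -1; sign now -1
(2635/363): 2635 mod 363 = 94, so (2635/363) = (94/363)
factor out 2^1: 94 = 2^1·47; with 363 mod 8 = 3, (2/363) = -1; sign now +1; continue with (47/363)
flip (47/363) -> (363/47): both odd, 47 mod 4 = 3, 363 mod 4 = 3, so the flip contributes -1; sign now -1
(363/47): 363 mod 47 = 34, so (363/47) = (34/47)
factor out 2^1: 34 = 2^1·17; with 47 mod 8 = 7, (2/47) = +1; sign now -1; continue with (17/47)
flip (17/47) -> (47/17): both odd, 17 mod 4 = 1, 47 mod 4 = 3, so the flip contributes +1; sign now -1
(47/17): 47 mod 17 = 13, so (47/17) = (13/17)
flip (13/17) -> (17/13): both odd, 13 mod 4 = 1, 17 mod 4 = 1, so the flip contributes +1; sign now -1
(17/13): 17 mod 13 = 4, so (17/13) = (4/13)
factor out 2^2: 4 = 2^2·1; with 13 mod 8 = 5, (2/13) = -1; sign now -1; continue with (1/13)
reached (1/13) = 1, so the symbol is -1

-1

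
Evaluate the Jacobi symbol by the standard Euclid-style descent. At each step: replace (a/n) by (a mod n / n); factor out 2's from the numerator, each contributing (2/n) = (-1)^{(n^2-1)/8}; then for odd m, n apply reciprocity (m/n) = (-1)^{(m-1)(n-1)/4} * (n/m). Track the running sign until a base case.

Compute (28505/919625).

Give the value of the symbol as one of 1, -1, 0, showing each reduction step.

0

flip (28505/919625) -> (919625/28505): both odd, 28505 mod 4 = 1, 919625 mod 4 = 1, so the flip contributes +1; sign now +1
(919625/28505): 919625 mod 28505 = 7465, so (919625/28505) = (7465/28505)
flip (7465/28505) -> (28505/7465): both odd, 7465 mod 4 = 1, 28505 mod 4 = 1, so the flip contributes +1; sign now +1
(28505/7465): 28505 mod 7465 = 6110, so (28505/7465) = (6110/7465)
factor out 2^1: 6110 = 2^1·3055; with 7465 mod 8 = 1, (2/7465) = +1; sign now +1; continue with (3055/7465)
flip (3055/7465) -> (7465/3055): both odd, 3055 mod 4 = 3, 7465 mod 4 = 1, so the flip contributes +1; sign now +1
(7465/3055): 7465 mod 3055 = 1355, so (7465/3055) = (1355/3055)
flip (1355/3055) -> (3055/1355): both odd, 1355 mod 4 = 3, 3055 mod 4 = 3, so the flip contributes -1; sign now -1
(3055/1355): 3055 mod 1355 = 345, so (3055/1355) = (345/1355)
flip (345/1355) -> (1355/345): both odd, 345 mod 4 = 1, 1355 mod 4 = 3, so the flip contributes +1; sign now -1
(1355/345): 1355 mod 345 = 320, so (1355/345) = (320/345)
factor out 2^6: 320 = 2^6·5; with 345 mod 8 = 1, (2/345) = +1; sign now -1; continue with (5/345)
flip (5/345) -> (345/5): both odd, 5 mod 4 = 1, 345 mod 4 = 1, so the flip contributes +1; sign now -1
(345/5): 345 mod 5 = 0, so (345/5) = (0/5)
reached (0/5); gcd(a, n) > 1, so (0/5) = 0 and the symbol is 0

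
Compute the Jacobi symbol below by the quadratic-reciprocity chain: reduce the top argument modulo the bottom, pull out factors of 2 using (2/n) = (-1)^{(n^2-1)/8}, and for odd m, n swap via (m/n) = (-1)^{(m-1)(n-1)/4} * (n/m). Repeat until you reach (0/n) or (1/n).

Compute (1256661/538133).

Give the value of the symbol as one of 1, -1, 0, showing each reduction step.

(1256661/538133) = (180395/538133)   [reduce mod 538133]
reciprocity: (180395/538133) = +1·(538133/180395) since 180395 mod 4 = 3, 538133 mod 4 = 1; sign now +1
(538133/180395) = (177343/180395)   [reduce mod 180395]
reciprocity: (177343/180395) = -1·(180395/177343) since 177343 mod 4 = 3, 180395 mod 4 = 3; sign now -1
(180395/177343) = (3052/177343)   [reduce mod 177343]
3052 = 2^2·763; (2/177343) = +1 since 177343 mod 8 = 7, so (3052/177343) = (+1)^2·(763/177343); sign now -1
reciprocity: (763/177343) = -1·(177343/763) since 763 mod 4 = 3, 177343 mod 4 = 3; sign now +1
(177343/763) = (327/763)   [reduce mod 763]
reciprocity: (327/763) = -1·(763/327) since 327 mod 4 = 3, 763 mod 4 = 3; sign now -1
(763/327) = (109/327)   [reduce mod 327]
reciprocity: (109/327) = +1·(327/109) since 109 mod 4 = 1, 327 mod 4 = 3; sign now -1
(327/109) = (0/109)   [reduce mod 109]
(0/109) = 0   [gcd(a, n) > 1]; final value = 0

0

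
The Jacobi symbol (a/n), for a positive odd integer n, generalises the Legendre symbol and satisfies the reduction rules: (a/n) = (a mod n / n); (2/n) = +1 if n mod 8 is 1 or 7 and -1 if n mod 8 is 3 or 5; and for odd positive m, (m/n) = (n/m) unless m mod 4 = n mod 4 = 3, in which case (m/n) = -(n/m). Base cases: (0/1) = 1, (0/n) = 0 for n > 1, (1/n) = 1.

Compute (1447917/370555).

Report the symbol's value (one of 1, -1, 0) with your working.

(1447917/370555): 1447917 mod 370555 = 336252, so (1447917/370555) = (336252/370555)
factor out 2^2: 336252 = 2^2·84063; with 370555 mod 8 = 3, (2/370555) = -1; sign now +1; continue with (84063/370555)
flip (84063/370555) -> (370555/84063): both odd, 84063 mod 4 = 3, 370555 mod 4 = 3, so the flip contributes -1; sign now -1
(370555/84063): 370555 mod 84063 = 34303, so (370555/84063) = (34303/84063)
flip (34303/84063) -> (84063/34303): both odd, 34303 mod 4 = 3, 84063 mod 4 = 3, so the flip contributes -1; sign now +1
(84063/34303): 84063 mod 34303 = 15457, so (84063/34303) = (15457/34303)
flip (15457/34303) -> (34303/15457): both odd, 15457 mod 4 = 1, 34303 mod 4 = 3, so the flip contributes +1; sign now +1
(34303/15457): 34303 mod 15457 = 3389, so (34303/15457) = (3389/15457)
flip (3389/15457) -> (15457/3389): both odd, 3389 mod 4 = 1, 15457 mod 4 = 1, so the flip contributes +1; sign now +1
(15457/3389): 15457 mod 3389 = 1901, so (15457/3389) = (1901/3389)
flip (1901/3389) -> (3389/1901): both odd, 1901 mod 4 = 1, 3389 mod 4 = 1, so the flip contributes +1; sign now +1
(3389/1901): 3389 mod 1901 = 1488, so (3389/1901) = (1488/1901)
factor out 2^4: 1488 = 2^4·93; with 1901 mod 8 = 5, (2/1901) = -1; sign now +1; continue with (93/1901)
flip (93/1901) -> (1901/93): both odd, 93 mod 4 = 1, 1901 mod 4 = 1, so the flip contributes +1; sign now +1
(1901/93): 1901 mod 93 = 41, so (1901/93) = (41/93)
flip (41/93) -> (93/41): both odd, 41 mod 4 = 1, 93 mod 4 = 1, so the flip contributes +1; sign now +1
(93/41): 93 mod 41 = 11, so (93/41) = (11/41)
flip (11/41) -> (41/11): both odd, 11 mod 4 = 3, 41 mod 4 = 1, so the flip contributes +1; sign now +1
(41/11): 41 mod 11 = 8, so (41/11) = (8/11)
factor out 2^3: 8 = 2^3·1; with 11 mod 8 = 3, (2/11) = -1; sign now -1; continue with (1/11)
reached (1/11) = 1, so the symbol is -1

-1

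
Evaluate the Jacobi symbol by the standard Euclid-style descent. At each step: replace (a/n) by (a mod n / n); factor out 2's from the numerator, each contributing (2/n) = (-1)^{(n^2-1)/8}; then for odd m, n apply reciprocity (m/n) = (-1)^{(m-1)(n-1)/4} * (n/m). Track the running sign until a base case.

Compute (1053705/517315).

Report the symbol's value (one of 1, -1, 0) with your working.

0

(1053705/517315) = (19075/517315)   [reduce mod 517315]
reciprocity: (19075/517315) = -1·(517315/19075) since 19075 mod 4 = 3, 517315 mod 4 = 3; sign now -1
(517315/19075) = (2290/19075)   [reduce mod 19075]
2290 = 2^1·1145; (2/19075) = -1 since 19075 mod 8 = 3, so (2290/19075) = (-1)^1·(1145/19075); sign now +1
reciprocity: (1145/19075) = +1·(19075/1145) since 1145 mod 4 = 1, 19075 mod 4 = 3; sign now +1
(19075/1145) = (755/1145)   [reduce mod 1145]
reciprocity: (755/1145) = +1·(1145/755) since 755 mod 4 = 3, 1145 mod 4 = 1; sign now +1
(1145/755) = (390/755)   [reduce mod 755]
390 = 2^1·195; (2/755) = -1 since 755 mod 8 = 3, so (390/755) = (-1)^1·(195/755); sign now -1
reciprocity: (195/755) = -1·(755/195) since 195 mod 4 = 3, 755 mod 4 = 3; sign now +1
(755/195) = (170/195)   [reduce mod 195]
170 = 2^1·85; (2/195) = -1 since 195 mod 8 = 3, so (170/195) = (-1)^1·(85/195); sign now -1
reciprocity: (85/195) = +1·(195/85) since 85 mod 4 = 1, 195 mod 4 = 3; sign now -1
(195/85) = (25/85)   [reduce mod 85]
reciprocity: (25/85) = +1·(85/25) since 25 mod 4 = 1, 85 mod 4 = 1; sign now -1
(85/25) = (10/25)   [reduce mod 25]
10 = 2^1·5; (2/25) = +1 since 25 mod 8 = 1, so (10/25) = (+1)^1·(5/25); sign now -1
reciprocity: (5/25) = +1·(25/5) since 5 mod 4 = 1, 25 mod 4 = 1; sign now -1
(25/5) = (0/5)   [reduce mod 5]
(0/5) = 0   [gcd(a, n) > 1]; final value = 0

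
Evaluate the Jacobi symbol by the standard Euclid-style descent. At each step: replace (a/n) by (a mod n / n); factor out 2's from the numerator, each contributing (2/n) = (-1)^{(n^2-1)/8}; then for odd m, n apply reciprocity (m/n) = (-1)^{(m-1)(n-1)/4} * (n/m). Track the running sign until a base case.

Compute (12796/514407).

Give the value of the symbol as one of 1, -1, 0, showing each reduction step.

12796 = 2^2·3199; (2/514407) = +1 since 514407 mod 8 = 7, so (12796/514407) = (+1)^2·(3199/514407); sign now +1
reciprocity: (3199/514407) = -1·(514407/3199) since 3199 mod 4 = 3, 514407 mod 4 = 3; sign now -1
(514407/3199) = (2567/3199)   [reduce mod 3199]
reciprocity: (2567/3199) = -1·(3199/2567) since 2567 mod 4 = 3, 3199 mod 4 = 3; sign now +1
(3199/2567) = (632/2567)   [reduce mod 2567]
632 = 2^3·79; (2/2567) = +1 since 2567 mod 8 = 7, so (632/2567) = (+1)^3·(79/2567); sign now +1
reciprocity: (79/2567) = -1·(2567/79) since 79 mod 4 = 3, 2567 mod 4 = 3; sign now -1
(2567/79) = (39/79)   [reduce mod 79]
reciprocity: (39/79) = -1·(79/39) since 39 mod 4 = 3, 79 mod 4 = 3; sign now +1
(79/39) = (1/39)   [reduce mod 39]
(1/39) = 1; final value = sign = +1

1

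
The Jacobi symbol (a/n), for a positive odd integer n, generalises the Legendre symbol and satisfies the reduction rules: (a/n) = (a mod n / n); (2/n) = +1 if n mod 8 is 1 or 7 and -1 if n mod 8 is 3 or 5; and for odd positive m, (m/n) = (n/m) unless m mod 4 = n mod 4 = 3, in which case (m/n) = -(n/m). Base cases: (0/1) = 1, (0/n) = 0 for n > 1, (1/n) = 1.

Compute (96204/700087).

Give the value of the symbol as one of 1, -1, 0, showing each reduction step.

1

96204 = 2^2·24051; (2/700087) = +1 since 700087 mod 8 = 7, so (96204/700087) = (+1)^2·(24051/700087); sign now +1
reciprocity: (24051/700087) = -1·(700087/24051) since 24051 mod 4 = 3, 700087 mod 4 = 3; sign now -1
(700087/24051) = (2608/24051)   [reduce mod 24051]
2608 = 2^4·163; (2/24051) = -1 since 24051 mod 8 = 3, so (2608/24051) = (-1)^4·(163/24051); sign now -1
reciprocity: (163/24051) = -1·(24051/163) since 163 mod 4 = 3, 24051 mod 4 = 3; sign now +1
(24051/163) = (90/163)   [reduce mod 163]
90 = 2^1·45; (2/163) = -1 since 163 mod 8 = 3, so (90/163) = (-1)^1·(45/163); sign now -1
reciprocity: (45/163) = +1·(163/45) since 45 mod 4 = 1, 163 mod 4 = 3; sign now -1
(163/45) = (28/45)   [reduce mod 45]
28 = 2^2·7; (2/45) = -1 since 45 mod 8 = 5, so (28/45) = (-1)^2·(7/45); sign now -1
reciprocity: (7/45) = +1·(45/7) since 7 mod 4 = 3, 45 mod 4 = 1; sign now -1
(45/7) = (3/7)   [reduce mod 7]
reciprocity: (3/7) = -1·(7/3) since 3 mod 4 = 3, 7 mod 4 = 3; sign now +1
(7/3) = (1/3)   [reduce mod 3]
(1/3) = 1; final value = sign = +1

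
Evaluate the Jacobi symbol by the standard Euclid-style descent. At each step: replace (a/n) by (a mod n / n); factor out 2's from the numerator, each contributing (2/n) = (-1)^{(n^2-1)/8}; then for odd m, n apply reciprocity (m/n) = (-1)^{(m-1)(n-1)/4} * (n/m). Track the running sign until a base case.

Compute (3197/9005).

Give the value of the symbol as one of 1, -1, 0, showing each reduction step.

-1

flip (3197/9005) -> (9005/3197): both odd, 3197 mod 4 = 1, 9005 mod 4 = 1, so the flip contributes +1; sign now +1
(9005/3197): 9005 mod 3197 = 2611, so (9005/3197) = (2611/3197)
flip (2611/3197) -> (3197/2611): both odd, 2611 mod 4 = 3, 3197 mod 4 = 1, so the flip contributes +1; sign now +1
(3197/2611): 3197 mod 2611 = 586, so (3197/2611) = (586/2611)
factor out 2^1: 586 = 2^1·293; with 2611 mod 8 = 3, (2/2611) = -1; sign now -1; continue with (293/2611)
flip (293/2611) -> (2611/293): both odd, 293 mod 4 = 1, 2611 mod 4 = 3, so the flip contributes +1; sign now -1
(2611/293): 2611 mod 293 = 267, so (2611/293) = (267/293)
flip (267/293) -> (293/267): both odd, 267 mod 4 = 3, 293 mod 4 = 1, so the flip contributes +1; sign now -1
(293/267): 293 mod 267 = 26, so (293/267) = (26/267)
factor out 2^1: 26 = 2^1·13; with 267 mod 8 = 3, (2/267) = -1; sign now +1; continue with (13/267)
flip (13/267) -> (267/13): both odd, 13 mod 4 = 1, 267 mod 4 = 3, so the flip contributes +1; sign now +1
(267/13): 267 mod 13 = 7, so (267/13) = (7/13)
flip (7/13) -> (13/7): both odd, 7 mod 4 = 3, 13 mod 4 = 1, so the flip contributes +1; sign now +1
(13/7): 13 mod 7 = 6, so (13/7) = (6/7)
factor out 2^1: 6 = 2^1·3; with 7 mod 8 = 7, (2/7) = +1; sign now +1; continue with (3/7)
flip (3/7) -> (7/3): both odd, 3 mod 4 = 3, 7 mod 4 = 3, so the flip contributes -1; sign now -1
(7/3): 7 mod 3 = 1, so (7/3) = (1/3)
reached (1/3) = 1, so the symbol is -1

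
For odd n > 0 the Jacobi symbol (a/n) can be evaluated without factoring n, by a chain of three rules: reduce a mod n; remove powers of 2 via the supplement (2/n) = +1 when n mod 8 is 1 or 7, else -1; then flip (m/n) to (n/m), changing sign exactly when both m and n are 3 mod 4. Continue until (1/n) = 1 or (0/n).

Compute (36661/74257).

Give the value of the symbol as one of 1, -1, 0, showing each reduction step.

1

reciprocity: (36661/74257) = +1·(74257/36661) since 36661 mod 4 = 1, 74257 mod 4 = 1; sign now +1
(74257/36661) = (935/36661)   [reduce mod 36661]
reciprocity: (935/36661) = +1·(36661/935) since 935 mod 4 = 3, 36661 mod 4 = 1; sign now +1
(36661/935) = (196/935)   [reduce mod 935]
196 = 2^2·49; (2/935) = +1 since 935 mod 8 = 7, so (196/935) = (+1)^2·(49/935); sign now +1
reciprocity: (49/935) = +1·(935/49) since 49 mod 4 = 1, 935 mod 4 = 3; sign now +1
(935/49) = (4/49)   [reduce mod 49]
4 = 2^2·1; (2/49) = +1 since 49 mod 8 = 1, so (4/49) = (+1)^2·(1/49); sign now +1
(1/49) = 1; final value = sign = +1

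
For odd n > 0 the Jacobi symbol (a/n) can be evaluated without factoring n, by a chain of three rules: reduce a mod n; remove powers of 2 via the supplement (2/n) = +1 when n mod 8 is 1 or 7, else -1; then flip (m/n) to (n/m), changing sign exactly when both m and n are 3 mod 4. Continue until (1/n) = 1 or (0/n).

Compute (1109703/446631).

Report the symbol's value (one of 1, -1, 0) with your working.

0

(1109703/446631) = (216441/446631)   [reduce mod 446631]
reciprocity: (216441/446631) = +1·(446631/216441) since 216441 mod 4 = 1, 446631 mod 4 = 3; sign now +1
(446631/216441) = (13749/216441)   [reduce mod 216441]
reciprocity: (13749/216441) = +1·(216441/13749) since 13749 mod 4 = 1, 216441 mod 4 = 1; sign now +1
(216441/13749) = (10206/13749)   [reduce mod 13749]
10206 = 2^1·5103; (2/13749) = -1 since 13749 mod 8 = 5, so (10206/13749) = (-1)^1·(5103/13749); sign now -1
reciprocity: (5103/13749) = +1·(13749/5103) since 5103 mod 4 = 3, 13749 mod 4 = 1; sign now -1
(13749/5103) = (3543/5103)   [reduce mod 5103]
reciprocity: (3543/5103) = -1·(5103/3543) since 3543 mod 4 = 3, 5103 mod 4 = 3; sign now +1
(5103/3543) = (1560/3543)   [reduce mod 3543]
1560 = 2^3·195; (2/3543) = +1 since 3543 mod 8 = 7, so (1560/3543) = (+1)^3·(195/3543); sign now +1
reciprocity: (195/3543) = -1·(3543/195) since 195 mod 4 = 3, 3543 mod 4 = 3; sign now -1
(3543/195) = (33/195)   [reduce mod 195]
reciprocity: (33/195) = +1·(195/33) since 33 mod 4 = 1, 195 mod 4 = 3; sign now -1
(195/33) = (30/33)   [reduce mod 33]
30 = 2^1·15; (2/33) = +1 since 33 mod 8 = 1, so (30/33) = (+1)^1·(15/33); sign now -1
reciprocity: (15/33) = +1·(33/15) since 15 mod 4 = 3, 33 mod 4 = 1; sign now -1
(33/15) = (3/15)   [reduce mod 15]
reciprocity: (3/15) = -1·(15/3) since 3 mod 4 = 3, 15 mod 4 = 3; sign now +1
(15/3) = (0/3)   [reduce mod 3]
(0/3) = 0   [gcd(a, n) > 1]; final value = 0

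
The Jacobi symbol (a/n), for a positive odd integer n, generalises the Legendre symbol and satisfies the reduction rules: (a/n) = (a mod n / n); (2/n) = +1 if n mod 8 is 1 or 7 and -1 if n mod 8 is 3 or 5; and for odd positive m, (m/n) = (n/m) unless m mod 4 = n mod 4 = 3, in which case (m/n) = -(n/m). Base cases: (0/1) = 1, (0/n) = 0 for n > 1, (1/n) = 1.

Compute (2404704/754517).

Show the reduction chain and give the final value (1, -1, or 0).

1

(2404704/754517): 2404704 mod 754517 = 141153, so (2404704/754517) = (141153/754517)
flip (141153/754517) -> (754517/141153): both odd, 141153 mod 4 = 1, 754517 mod 4 = 1, so the flip contributes +1; sign now +1
(754517/141153): 754517 mod 141153 = 48752, so (754517/141153) = (48752/141153)
factor out 2^4: 48752 = 2^4·3047; with 141153 mod 8 = 1, (2/141153) = +1; sign now +1; continue with (3047/141153)
flip (3047/141153) -> (141153/3047): both odd, 3047 mod 4 = 3, 141153 mod 4 = 1, so the flip contributes +1; sign now +1
(141153/3047): 141153 mod 3047 = 991, so (141153/3047) = (991/3047)
flip (991/3047) -> (3047/991): both odd, 991 mod 4 = 3, 3047 mod 4 = 3, so the flip contributes -1; sign now -1
(3047/991): 3047 mod 991 = 74, so (3047/991) = (74/991)
factor out 2^1: 74 = 2^1·37; with 991 mod 8 = 7, (2/991) = +1; sign now -1; continue with (37/991)
flip (37/991) -> (991/37): both odd, 37 mod 4 = 1, 991 mod 4 = 3, so the flip contributes +1; sign now -1
(991/37): 991 mod 37 = 29, so (991/37) = (29/37)
flip (29/37) -> (37/29): both odd, 29 mod 4 = 1, 37 mod 4 = 1, so the flip contributes +1; sign now -1
(37/29): 37 mod 29 = 8, so (37/29) = (8/29)
factor out 2^3: 8 = 2^3·1; with 29 mod 8 = 5, (2/29) = -1; sign now +1; continue with (1/29)
reached (1/29) = 1, so the symbol is +1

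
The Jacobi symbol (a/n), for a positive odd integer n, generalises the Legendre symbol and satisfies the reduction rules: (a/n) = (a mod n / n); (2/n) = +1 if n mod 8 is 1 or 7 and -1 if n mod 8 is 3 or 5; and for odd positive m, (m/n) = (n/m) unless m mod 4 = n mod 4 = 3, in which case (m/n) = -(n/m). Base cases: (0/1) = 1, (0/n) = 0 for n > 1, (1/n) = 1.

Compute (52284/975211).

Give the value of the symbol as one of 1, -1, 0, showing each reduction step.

-1

52284 = 2^2·13071; (2/975211) = -1 since 975211 mod 8 = 3, so (52284/975211) = (-1)^2·(13071/975211); sign now +1
reciprocity: (13071/975211) = -1·(975211/13071) since 13071 mod 4 = 3, 975211 mod 4 = 3; sign now -1
(975211/13071) = (7957/13071)   [reduce mod 13071]
reciprocity: (7957/13071) = +1·(13071/7957) since 7957 mod 4 = 1, 13071 mod 4 = 3; sign now -1
(13071/7957) = (5114/7957)   [reduce mod 7957]
5114 = 2^1·2557; (2/7957) = -1 since 7957 mod 8 = 5, so (5114/7957) = (-1)^1·(2557/7957); sign now +1
reciprocity: (2557/7957) = +1·(7957/2557) since 2557 mod 4 = 1, 7957 mod 4 = 1; sign now +1
(7957/2557) = (286/2557)   [reduce mod 2557]
286 = 2^1·143; (2/2557) = -1 since 2557 mod 8 = 5, so (286/2557) = (-1)^1·(143/2557); sign now -1
reciprocity: (143/2557) = +1·(2557/143) since 143 mod 4 = 3, 2557 mod 4 = 1; sign now -1
(2557/143) = (126/143)   [reduce mod 143]
126 = 2^1·63; (2/143) = +1 since 143 mod 8 = 7, so (126/143) = (+1)^1·(63/143); sign now -1
reciprocity: (63/143) = -1·(143/63) since 63 mod 4 = 3, 143 mod 4 = 3; sign now +1
(143/63) = (17/63)   [reduce mod 63]
reciprocity: (17/63) = +1·(63/17) since 17 mod 4 = 1, 63 mod 4 = 3; sign now +1
(63/17) = (12/17)   [reduce mod 17]
12 = 2^2·3; (2/17) = +1 since 17 mod 8 = 1, so (12/17) = (+1)^2·(3/17); sign now +1
reciprocity: (3/17) = +1·(17/3) since 3 mod 4 = 3, 17 mod 4 = 1; sign now +1
(17/3) = (2/3)   [reduce mod 3]
2 = 2^1·1; (2/3) = -1 since 3 mod 8 = 3, so (2/3) = (-1)^1·(1/3); sign now -1
(1/3) = 1; final value = sign = -1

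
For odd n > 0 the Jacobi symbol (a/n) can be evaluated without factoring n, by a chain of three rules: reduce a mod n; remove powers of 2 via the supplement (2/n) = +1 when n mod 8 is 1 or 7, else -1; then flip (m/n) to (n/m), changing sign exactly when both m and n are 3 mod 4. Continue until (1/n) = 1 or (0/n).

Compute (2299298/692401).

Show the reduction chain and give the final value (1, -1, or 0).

(2299298/692401) = (222095/692401)   [reduce mod 692401]
reciprocity: (222095/692401) = +1·(692401/222095) since 222095 mod 4 = 3, 692401 mod 4 = 1; sign now +1
(692401/222095) = (26116/222095)   [reduce mod 222095]
26116 = 2^2·6529; (2/222095) = +1 since 222095 mod 8 = 7, so (26116/222095) = (+1)^2·(6529/222095); sign now +1
reciprocity: (6529/222095) = +1·(222095/6529) since 6529 mod 4 = 1, 222095 mod 4 = 3; sign now +1
(222095/6529) = (109/6529)   [reduce mod 6529]
reciprocity: (109/6529) = +1·(6529/109) since 109 mod 4 = 1, 6529 mod 4 = 1; sign now +1
(6529/109) = (98/109)   [reduce mod 109]
98 = 2^1·49; (2/109) = -1 since 109 mod 8 = 5, so (98/109) = (-1)^1·(49/109); sign now -1
reciprocity: (49/109) = +1·(109/49) since 49 mod 4 = 1, 109 mod 4 = 1; sign now -1
(109/49) = (11/49)   [reduce mod 49]
reciprocity: (11/49) = +1·(49/11) since 11 mod 4 = 3, 49 mod 4 = 1; sign now -1
(49/11) = (5/11)   [reduce mod 11]
reciprocity: (5/11) = +1·(11/5) since 5 mod 4 = 1, 11 mod 4 = 3; sign now -1
(11/5) = (1/5)   [reduce mod 5]
(1/5) = 1; final value = sign = -1

-1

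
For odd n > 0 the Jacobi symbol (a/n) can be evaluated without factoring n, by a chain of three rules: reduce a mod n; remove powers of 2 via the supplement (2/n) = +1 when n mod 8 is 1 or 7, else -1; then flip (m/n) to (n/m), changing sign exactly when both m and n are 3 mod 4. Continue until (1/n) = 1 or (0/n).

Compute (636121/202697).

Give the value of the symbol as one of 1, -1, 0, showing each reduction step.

(636121/202697): 636121 mod 202697 = 28030, so (636121/202697) = (28030/202697)
factor out 2^1: 28030 = 2^1·14015; with 202697 mod 8 = 1, (2/202697) = +1; sign now +1; continue with (14015/202697)
flip (14015/202697) -> (202697/14015): both odd, 14015 mod 4 = 3, 202697 mod 4 = 1, so the flip contributes +1; sign now +1
(202697/14015): 202697 mod 14015 = 6487, so (202697/14015) = (6487/14015)
flip (6487/14015) -> (14015/6487): both odd, 6487 mod 4 = 3, 14015 mod 4 = 3, so the flip contributes -1; sign now -1
(14015/6487): 14015 mod 6487 = 1041, so (14015/6487) = (1041/6487)
flip (1041/6487) -> (6487/1041): both odd, 1041 mod 4 = 1, 6487 mod 4 = 3, so the flip contributes +1; sign now -1
(6487/1041): 6487 mod 1041 = 241, so (6487/1041) = (241/1041)
flip (241/1041) -> (1041/241): both odd, 241 mod 4 = 1, 1041 mod 4 = 1, so the flip contributes +1; sign now -1
(1041/241): 1041 mod 241 = 77, so (1041/241) = (77/241)
flip (77/241) -> (241/77): both odd, 77 mod 4 = 1, 241 mod 4 = 1, so the flip contributes +1; sign now -1
(241/77): 241 mod 77 = 10, so (241/77) = (10/77)
factor out 2^1: 10 = 2^1·5; with 77 mod 8 = 5, (2/77) = -1; sign now +1; continue with (5/77)
flip (5/77) -> (77/5): both odd, 5 mod 4 = 1, 77 mod 4 = 1, so the flip contributes +1; sign now +1
(77/5): 77 mod 5 = 2, so (77/5) = (2/5)
factor out 2^1: 2 = 2^1·1; with 5 mod 8 = 5, (2/5) = -1; sign now -1; continue with (1/5)
reached (1/5) = 1, so the symbol is -1

-1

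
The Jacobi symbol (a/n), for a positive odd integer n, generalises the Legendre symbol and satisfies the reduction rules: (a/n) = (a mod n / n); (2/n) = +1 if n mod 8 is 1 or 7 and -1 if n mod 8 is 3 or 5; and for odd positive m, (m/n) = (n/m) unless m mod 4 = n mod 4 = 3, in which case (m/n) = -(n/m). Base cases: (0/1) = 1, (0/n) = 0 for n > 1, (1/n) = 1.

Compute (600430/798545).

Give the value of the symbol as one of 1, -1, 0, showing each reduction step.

0

600430 = 2^1·300215; (2/798545) = +1 since 798545 mod 8 = 1, so (600430/798545) = (+1)^1·(300215/798545); sign now +1
reciprocity: (300215/798545) = +1·(798545/300215) since 300215 mod 4 = 3, 798545 mod 4 = 1; sign now +1
(798545/300215) = (198115/300215)   [reduce mod 300215]
reciprocity: (198115/300215) = -1·(300215/198115) since 198115 mod 4 = 3, 300215 mod 4 = 3; sign now -1
(300215/198115) = (102100/198115)   [reduce mod 198115]
102100 = 2^2·25525; (2/198115) = -1 since 198115 mod 8 = 3, so (102100/198115) = (-1)^2·(25525/198115); sign now -1
reciprocity: (25525/198115) = +1·(198115/25525) since 25525 mod 4 = 1, 198115 mod 4 = 3; sign now -1
(198115/25525) = (19440/25525)   [reduce mod 25525]
19440 = 2^4·1215; (2/25525) = -1 since 25525 mod 8 = 5, so (19440/25525) = (-1)^4·(1215/25525); sign now -1
reciprocity: (1215/25525) = +1·(25525/1215) since 1215 mod 4 = 3, 25525 mod 4 = 1; sign now -1
(25525/1215) = (10/1215)   [reduce mod 1215]
10 = 2^1·5; (2/1215) = +1 since 1215 mod 8 = 7, so (10/1215) = (+1)^1·(5/1215); sign now -1
reciprocity: (5/1215) = +1·(1215/5) since 5 mod 4 = 1, 1215 mod 4 = 3; sign now -1
(1215/5) = (0/5)   [reduce mod 5]
(0/5) = 0   [gcd(a, n) > 1]; final value = 0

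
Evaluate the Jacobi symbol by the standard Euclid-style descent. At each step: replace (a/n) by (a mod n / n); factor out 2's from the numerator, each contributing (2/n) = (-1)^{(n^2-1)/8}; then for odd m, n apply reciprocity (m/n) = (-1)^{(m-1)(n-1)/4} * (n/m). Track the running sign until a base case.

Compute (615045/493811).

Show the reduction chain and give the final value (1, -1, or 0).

(615045/493811): 615045 mod 493811 = 121234, so (615045/493811) = (121234/493811)
factor out 2^1: 121234 = 2^1·60617; with 493811 mod 8 = 3, (2/493811) = -1; sign now -1; continue with (60617/493811)
flip (60617/493811) -> (493811/60617): both odd, 60617 mod 4 = 1, 493811 mod 4 = 3, so the flip contributes +1; sign now -1
(493811/60617): 493811 mod 60617 = 8875, so (493811/60617) = (8875/60617)
flip (8875/60617) -> (60617/8875): both odd, 8875 mod 4 = 3, 60617 mod 4 = 1, so the flip contributes +1; sign now -1
(60617/8875): 60617 mod 8875 = 7367, so (60617/8875) = (7367/8875)
flip (7367/8875) -> (8875/7367): both odd, 7367 mod 4 = 3, 8875 mod 4 = 3, so the flip contributes -1; sign now +1
(8875/7367): 8875 mod 7367 = 1508, so (8875/7367) = (1508/7367)
factor out 2^2: 1508 = 2^2·377; with 7367 mod 8 = 7, (2/7367) = +1; sign now +1; continue with (377/7367)
flip (377/7367) -> (7367/377): both odd, 377 mod 4 = 1, 7367 mod 4 = 3, so the flip contributes +1; sign now +1
(7367/377): 7367 mod 377 = 204, so (7367/377) = (204/377)
factor out 2^2: 204 = 2^2·51; with 377 mod 8 = 1, (2/377) = +1; sign now +1; continue with (51/377)
flip (51/377) -> (377/51): both odd, 51 mod 4 = 3, 377 mod 4 = 1, so the flip contributes +1; sign now +1
(377/51): 377 mod 51 = 20, so (377/51) = (20/51)
factor out 2^2: 20 = 2^2·5; with 51 mod 8 = 3, (2/51) = -1; sign now +1; continue with (5/51)
flip (5/51) -> (51/5): both odd, 5 mod 4 = 1, 51 mod 4 = 3, so the flip contributes +1; sign now +1
(51/5): 51 mod 5 = 1, so (51/5) = (1/5)
reached (1/5) = 1, so the symbol is +1

1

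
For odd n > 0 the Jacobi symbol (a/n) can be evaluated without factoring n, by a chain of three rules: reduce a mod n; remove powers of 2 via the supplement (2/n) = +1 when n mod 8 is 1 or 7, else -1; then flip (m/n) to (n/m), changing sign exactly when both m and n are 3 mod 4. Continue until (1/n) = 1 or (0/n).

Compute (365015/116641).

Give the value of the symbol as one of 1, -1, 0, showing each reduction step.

0

(365015/116641): 365015 mod 116641 = 15092, so (365015/116641) = (15092/116641)
factor out 2^2: 15092 = 2^2·3773; with 116641 mod 8 = 1, (2/116641) = +1; sign now +1; continue with (3773/116641)
flip (3773/116641) -> (116641/3773): both odd, 3773 mod 4 = 1, 116641 mod 4 = 1, so the flip contributes +1; sign now +1
(116641/3773): 116641 mod 3773 = 3451, so (116641/3773) = (3451/3773)
flip (3451/3773) -> (3773/3451): both odd, 3451 mod 4 = 3, 3773 mod 4 = 1, so the flip contributes +1; sign now +1
(3773/3451): 3773 mod 3451 = 322, so (3773/3451) = (322/3451)
factor out 2^1: 322 = 2^1·161; with 3451 mod 8 = 3, (2/3451) = -1; sign now -1; continue with (161/3451)
flip (161/3451) -> (3451/161): both odd, 161 mod 4 = 1, 3451 mod 4 = 3, so the flip contributes +1; sign now -1
(3451/161): 3451 mod 161 = 70, so (3451/161) = (70/161)
factor out 2^1: 70 = 2^1·35; with 161 mod 8 = 1, (2/161) = +1; sign now -1; continue with (35/161)
flip (35/161) -> (161/35): both odd, 35 mod 4 = 3, 161 mod 4 = 1, so the flip contributes +1; sign now -1
(161/35): 161 mod 35 = 21, so (161/35) = (21/35)
flip (21/35) -> (35/21): both odd, 21 mod 4 = 1, 35 mod 4 = 3, so the flip contributes +1; sign now -1
(35/21): 35 mod 21 = 14, so (35/21) = (14/21)
factor out 2^1: 14 = 2^1·7; with 21 mod 8 = 5, (2/21) = -1; sign now +1; continue with (7/21)
flip (7/21) -> (21/7): both odd, 7 mod 4 = 3, 21 mod 4 = 1, so the flip contributes +1; sign now +1
(21/7): 21 mod 7 = 0, so (21/7) = (0/7)
reached (0/7); gcd(a, n) > 1, so (0/7) = 0 and the symbol is 0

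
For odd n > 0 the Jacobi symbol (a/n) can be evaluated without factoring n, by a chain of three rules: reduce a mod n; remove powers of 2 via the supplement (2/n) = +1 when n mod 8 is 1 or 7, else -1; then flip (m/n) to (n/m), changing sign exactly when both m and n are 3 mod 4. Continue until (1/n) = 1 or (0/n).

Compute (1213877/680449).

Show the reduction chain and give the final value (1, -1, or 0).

(1213877/680449): 1213877 mod 680449 = 533428, so (1213877/680449) = (533428/680449)
factor out 2^2: 533428 = 2^2·133357; with 680449 mod 8 = 1, (2/680449) = +1; sign now +1; continue with (133357/680449)
flip (133357/680449) -> (680449/133357): both odd, 133357 mod 4 = 1, 680449 mod 4 = 1, so the flip contributes +1; sign now +1
(680449/133357): 680449 mod 133357 = 13664, so (680449/133357) = (13664/133357)
factor out 2^5: 13664 = 2^5·427; with 133357 mod 8 = 5, (2/133357) = -1; sign now -1; continue with (427/133357)
flip (427/133357) -> (133357/427): both odd, 427 mod 4 = 3, 133357 mod 4 = 1, so the flip contributes +1; sign now -1
(133357/427): 133357 mod 427 = 133, so (133357/427) = (133/427)
flip (133/427) -> (427/133): both odd, 133 mod 4 = 1, 427 mod 4 = 3, so the flip contributes +1; sign now -1
(427/133): 427 mod 133 = 28, so (427/133) = (28/133)
factor out 2^2: 28 = 2^2·7; with 133 mod 8 = 5, (2/133) = -1; sign now -1; continue with (7/133)
flip (7/133) -> (133/7): both odd, 7 mod 4 = 3, 133 mod 4 = 1, so the flip contributes +1; sign now -1
(133/7): 133 mod 7 = 0, so (133/7) = (0/7)
reached (0/7); gcd(a, n) > 1, so (0/7) = 0 and the symbol is 0

0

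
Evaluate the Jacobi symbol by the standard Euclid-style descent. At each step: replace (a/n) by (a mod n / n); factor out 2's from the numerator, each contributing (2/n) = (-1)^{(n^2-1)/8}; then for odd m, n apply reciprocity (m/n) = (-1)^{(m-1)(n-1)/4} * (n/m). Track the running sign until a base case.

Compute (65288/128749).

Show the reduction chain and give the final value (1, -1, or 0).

-1

factor out 2^3: 65288 = 2^3·8161; with 128749 mod 8 = 5, (2/128749) = -1; sign now -1; continue with (8161/128749)
flip (8161/128749) -> (128749/8161): both odd, 8161 mod 4 = 1, 128749 mod 4 = 1, so the flip contributes +1; sign now -1
(128749/8161): 128749 mod 8161 = 6334, so (128749/8161) = (6334/8161)
factor out 2^1: 6334 = 2^1·3167; with 8161 mod 8 = 1, (2/8161) = +1; sign now -1; continue with (3167/8161)
flip (3167/8161) -> (8161/3167): both odd, 3167 mod 4 = 3, 8161 mod 4 = 1, so the flip contributes +1; sign now -1
(8161/3167): 8161 mod 3167 = 1827, so (8161/3167) = (1827/3167)
flip (1827/3167) -> (3167/1827): both odd, 1827 mod 4 = 3, 3167 mod 4 = 3, so the flip contributes -1; sign now +1
(3167/1827): 3167 mod 1827 = 1340, so (3167/1827) = (1340/1827)
factor out 2^2: 1340 = 2^2·335; with 1827 mod 8 = 3, (2/1827) = -1; sign now +1; continue with (335/1827)
flip (335/1827) -> (1827/335): both odd, 335 mod 4 = 3, 1827 mod 4 = 3, so the flip contributes -1; sign now -1
(1827/335): 1827 mod 335 = 152, so (1827/335) = (152/335)
factor out 2^3: 152 = 2^3·19; with 335 mod 8 = 7, (2/335) = +1; sign now -1; continue with (19/335)
flip (19/335) -> (335/19): both odd, 19 mod 4 = 3, 335 mod 4 = 3, so the flip contributes -1; sign now +1
(335/19): 335 mod 19 = 12, so (335/19) = (12/19)
factor out 2^2: 12 = 2^2·3; with 19 mod 8 = 3, (2/19) = -1; sign now +1; continue with (3/19)
flip (3/19) -> (19/3): both odd, 3 mod 4 = 3, 19 mod 4 = 3, so the flip contributes -1; sign now -1
(19/3): 19 mod 3 = 1, so (19/3) = (1/3)
reached (1/3) = 1, so the symbol is -1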